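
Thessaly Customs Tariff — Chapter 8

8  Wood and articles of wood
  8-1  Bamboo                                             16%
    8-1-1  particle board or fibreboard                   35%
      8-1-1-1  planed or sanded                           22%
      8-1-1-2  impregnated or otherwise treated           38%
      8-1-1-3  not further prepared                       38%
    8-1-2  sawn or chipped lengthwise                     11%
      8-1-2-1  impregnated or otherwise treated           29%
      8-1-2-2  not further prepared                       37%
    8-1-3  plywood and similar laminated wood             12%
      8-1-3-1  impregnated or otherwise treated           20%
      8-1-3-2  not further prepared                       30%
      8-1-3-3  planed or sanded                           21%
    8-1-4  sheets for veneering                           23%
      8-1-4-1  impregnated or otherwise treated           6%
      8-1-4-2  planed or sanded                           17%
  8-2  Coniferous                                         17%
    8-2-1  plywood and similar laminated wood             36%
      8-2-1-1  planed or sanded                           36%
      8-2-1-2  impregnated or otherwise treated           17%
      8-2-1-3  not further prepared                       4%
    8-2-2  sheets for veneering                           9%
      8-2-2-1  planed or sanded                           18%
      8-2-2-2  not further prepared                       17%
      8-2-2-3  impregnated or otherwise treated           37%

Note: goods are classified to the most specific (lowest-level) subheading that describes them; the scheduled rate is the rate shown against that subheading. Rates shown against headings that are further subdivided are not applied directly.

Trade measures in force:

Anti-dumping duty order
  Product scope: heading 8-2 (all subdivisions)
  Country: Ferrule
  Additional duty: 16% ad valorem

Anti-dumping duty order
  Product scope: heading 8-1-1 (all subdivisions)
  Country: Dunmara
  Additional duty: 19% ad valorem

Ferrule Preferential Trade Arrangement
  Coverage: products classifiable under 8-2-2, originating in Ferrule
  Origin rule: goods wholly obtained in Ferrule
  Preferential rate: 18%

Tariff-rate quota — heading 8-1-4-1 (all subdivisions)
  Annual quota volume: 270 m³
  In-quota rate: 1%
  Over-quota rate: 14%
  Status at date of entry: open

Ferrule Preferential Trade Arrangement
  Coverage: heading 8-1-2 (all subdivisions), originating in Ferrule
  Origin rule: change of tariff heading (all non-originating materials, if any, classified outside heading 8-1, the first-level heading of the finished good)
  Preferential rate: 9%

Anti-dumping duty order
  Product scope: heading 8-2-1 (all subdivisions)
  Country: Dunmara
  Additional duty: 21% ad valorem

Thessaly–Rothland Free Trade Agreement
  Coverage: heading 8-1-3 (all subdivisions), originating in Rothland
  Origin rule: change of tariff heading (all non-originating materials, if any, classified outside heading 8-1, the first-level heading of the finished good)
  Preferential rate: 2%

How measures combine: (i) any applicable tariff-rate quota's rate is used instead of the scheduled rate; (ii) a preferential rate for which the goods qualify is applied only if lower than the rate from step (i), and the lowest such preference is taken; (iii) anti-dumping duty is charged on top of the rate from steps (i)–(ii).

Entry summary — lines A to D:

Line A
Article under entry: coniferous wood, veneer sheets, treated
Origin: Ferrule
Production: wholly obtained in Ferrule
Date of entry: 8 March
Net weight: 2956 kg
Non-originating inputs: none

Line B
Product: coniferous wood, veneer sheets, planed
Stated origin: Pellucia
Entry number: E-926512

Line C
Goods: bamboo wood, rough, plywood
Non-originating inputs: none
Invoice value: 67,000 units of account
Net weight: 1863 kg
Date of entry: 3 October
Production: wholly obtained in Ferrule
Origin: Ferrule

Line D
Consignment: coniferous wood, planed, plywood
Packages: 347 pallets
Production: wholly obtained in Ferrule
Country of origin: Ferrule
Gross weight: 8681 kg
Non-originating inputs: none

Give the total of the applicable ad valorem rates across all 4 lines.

Line A: coniferous → 8-2; veneer sheets → 8-2-2; treated → 8-2-2-3. Scheduled 37%. Ferrule agreement on 8-2-2: wholly obtained → 18% available; Ferrule agreement on 8-1-2: 8-2-2-3 not covered; preferential 18%; anti-dumping (Ferrule, 8-2): +16%; total 18% + 16% = 34%. → 34%.
Line B: coniferous → 8-2; veneer sheets → 8-2-2; planed → 8-2-2-1. Scheduled 18%. No special measure applies. → 18%.
Line C: bamboo → 8-1; plywood → 8-1-3; rough → 8-1-3-2. Scheduled 30%. Ferrule agreement on 8-2-2: 8-1-3-2 not covered; Ferrule agreement on 8-1-2: 8-1-3-2 not covered. → 30%.
Line D: coniferous → 8-2; plywood → 8-2-1; planed → 8-2-1-1. Scheduled 36%. Ferrule agreement on 8-2-2: 8-2-1-1 not covered; Ferrule agreement on 8-1-2: 8-2-1-1 not covered; anti-dumping (Ferrule, 8-2): +16%; total 36% + 16% = 52%. → 52%.
Sum: 34% + 18% + 30% + 52% = 134%.

134%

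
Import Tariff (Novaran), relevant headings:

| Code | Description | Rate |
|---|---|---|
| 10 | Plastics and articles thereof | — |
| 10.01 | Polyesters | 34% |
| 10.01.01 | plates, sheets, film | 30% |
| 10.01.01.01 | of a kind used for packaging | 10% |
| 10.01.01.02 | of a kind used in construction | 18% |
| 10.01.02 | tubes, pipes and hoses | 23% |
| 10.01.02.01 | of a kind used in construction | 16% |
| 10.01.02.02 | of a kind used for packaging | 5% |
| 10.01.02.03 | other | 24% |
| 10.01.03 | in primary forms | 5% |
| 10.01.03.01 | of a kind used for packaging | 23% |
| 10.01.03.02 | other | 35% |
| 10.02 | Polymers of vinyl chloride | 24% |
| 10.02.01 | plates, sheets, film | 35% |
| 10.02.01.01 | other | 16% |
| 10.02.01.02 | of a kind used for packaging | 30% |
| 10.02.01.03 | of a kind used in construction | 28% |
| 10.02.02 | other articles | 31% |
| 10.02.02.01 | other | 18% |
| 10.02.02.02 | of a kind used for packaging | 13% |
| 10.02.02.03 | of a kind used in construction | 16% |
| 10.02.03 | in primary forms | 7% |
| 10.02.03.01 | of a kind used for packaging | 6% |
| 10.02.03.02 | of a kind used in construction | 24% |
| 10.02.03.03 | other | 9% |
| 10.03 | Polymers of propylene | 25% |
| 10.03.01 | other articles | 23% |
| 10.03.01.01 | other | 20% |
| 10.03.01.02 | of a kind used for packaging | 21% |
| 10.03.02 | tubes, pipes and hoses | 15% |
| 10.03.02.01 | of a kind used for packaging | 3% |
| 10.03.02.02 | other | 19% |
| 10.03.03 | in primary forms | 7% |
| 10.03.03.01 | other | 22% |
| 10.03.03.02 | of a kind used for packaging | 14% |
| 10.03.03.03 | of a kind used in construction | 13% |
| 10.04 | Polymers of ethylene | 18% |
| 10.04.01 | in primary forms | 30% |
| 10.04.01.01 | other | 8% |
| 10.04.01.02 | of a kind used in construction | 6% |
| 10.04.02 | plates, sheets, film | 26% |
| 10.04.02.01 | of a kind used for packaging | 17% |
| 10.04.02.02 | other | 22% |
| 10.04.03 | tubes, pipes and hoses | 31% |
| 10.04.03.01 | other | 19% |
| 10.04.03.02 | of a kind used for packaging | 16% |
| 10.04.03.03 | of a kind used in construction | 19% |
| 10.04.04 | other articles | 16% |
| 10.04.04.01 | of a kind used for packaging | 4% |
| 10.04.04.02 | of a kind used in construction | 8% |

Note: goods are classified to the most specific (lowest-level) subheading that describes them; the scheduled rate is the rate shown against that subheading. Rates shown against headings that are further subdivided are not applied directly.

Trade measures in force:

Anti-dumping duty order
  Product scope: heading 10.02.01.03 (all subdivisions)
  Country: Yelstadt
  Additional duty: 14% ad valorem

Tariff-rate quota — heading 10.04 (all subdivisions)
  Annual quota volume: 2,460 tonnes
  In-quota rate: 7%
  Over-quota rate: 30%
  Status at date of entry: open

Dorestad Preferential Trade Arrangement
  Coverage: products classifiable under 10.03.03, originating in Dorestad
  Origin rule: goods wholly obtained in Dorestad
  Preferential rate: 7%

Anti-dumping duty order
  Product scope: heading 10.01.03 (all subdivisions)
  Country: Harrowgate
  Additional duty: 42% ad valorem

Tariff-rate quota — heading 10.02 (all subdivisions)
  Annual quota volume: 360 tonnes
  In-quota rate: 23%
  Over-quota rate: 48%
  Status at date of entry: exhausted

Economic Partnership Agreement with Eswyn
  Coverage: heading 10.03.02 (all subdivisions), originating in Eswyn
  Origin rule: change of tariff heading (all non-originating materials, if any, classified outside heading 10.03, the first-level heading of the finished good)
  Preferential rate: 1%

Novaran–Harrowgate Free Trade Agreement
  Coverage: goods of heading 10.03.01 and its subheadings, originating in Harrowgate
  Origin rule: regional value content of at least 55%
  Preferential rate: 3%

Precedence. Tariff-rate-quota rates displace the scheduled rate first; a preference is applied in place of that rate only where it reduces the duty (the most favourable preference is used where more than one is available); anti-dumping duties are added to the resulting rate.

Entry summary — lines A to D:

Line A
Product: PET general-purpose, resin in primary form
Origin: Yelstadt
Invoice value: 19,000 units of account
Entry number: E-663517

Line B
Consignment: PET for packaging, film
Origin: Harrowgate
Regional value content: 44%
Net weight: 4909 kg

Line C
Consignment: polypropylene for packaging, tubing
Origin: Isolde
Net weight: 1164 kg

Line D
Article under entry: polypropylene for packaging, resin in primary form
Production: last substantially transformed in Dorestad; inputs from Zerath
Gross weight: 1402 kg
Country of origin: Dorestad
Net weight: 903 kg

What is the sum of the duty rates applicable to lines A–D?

Line A: PET → 10.01; resin in primary form → 10.01.03; general-purpose → 10.01.03.02. Scheduled 35%. No special measure applies. → 35%.
Line B: PET → 10.01; film → 10.01.01; for packaging → 10.01.01.01. Scheduled 10%. Harrowgate agreement on 10.03.01: 10.01.01.01 not covered. → 10%.
Line C: polypropylene → 10.03; tubing → 10.03.02; for packaging → 10.03.02.01. Scheduled 3%. No special measure applies. → 3%.
Line D: polypropylene → 10.03; resin in primary form → 10.03.03; for packaging → 10.03.03.02. Scheduled 14%. Dorestad agreement on 10.03.03: not wholly obtained. → 14%.
Sum: 35% + 10% + 3% + 14% = 62%.

62%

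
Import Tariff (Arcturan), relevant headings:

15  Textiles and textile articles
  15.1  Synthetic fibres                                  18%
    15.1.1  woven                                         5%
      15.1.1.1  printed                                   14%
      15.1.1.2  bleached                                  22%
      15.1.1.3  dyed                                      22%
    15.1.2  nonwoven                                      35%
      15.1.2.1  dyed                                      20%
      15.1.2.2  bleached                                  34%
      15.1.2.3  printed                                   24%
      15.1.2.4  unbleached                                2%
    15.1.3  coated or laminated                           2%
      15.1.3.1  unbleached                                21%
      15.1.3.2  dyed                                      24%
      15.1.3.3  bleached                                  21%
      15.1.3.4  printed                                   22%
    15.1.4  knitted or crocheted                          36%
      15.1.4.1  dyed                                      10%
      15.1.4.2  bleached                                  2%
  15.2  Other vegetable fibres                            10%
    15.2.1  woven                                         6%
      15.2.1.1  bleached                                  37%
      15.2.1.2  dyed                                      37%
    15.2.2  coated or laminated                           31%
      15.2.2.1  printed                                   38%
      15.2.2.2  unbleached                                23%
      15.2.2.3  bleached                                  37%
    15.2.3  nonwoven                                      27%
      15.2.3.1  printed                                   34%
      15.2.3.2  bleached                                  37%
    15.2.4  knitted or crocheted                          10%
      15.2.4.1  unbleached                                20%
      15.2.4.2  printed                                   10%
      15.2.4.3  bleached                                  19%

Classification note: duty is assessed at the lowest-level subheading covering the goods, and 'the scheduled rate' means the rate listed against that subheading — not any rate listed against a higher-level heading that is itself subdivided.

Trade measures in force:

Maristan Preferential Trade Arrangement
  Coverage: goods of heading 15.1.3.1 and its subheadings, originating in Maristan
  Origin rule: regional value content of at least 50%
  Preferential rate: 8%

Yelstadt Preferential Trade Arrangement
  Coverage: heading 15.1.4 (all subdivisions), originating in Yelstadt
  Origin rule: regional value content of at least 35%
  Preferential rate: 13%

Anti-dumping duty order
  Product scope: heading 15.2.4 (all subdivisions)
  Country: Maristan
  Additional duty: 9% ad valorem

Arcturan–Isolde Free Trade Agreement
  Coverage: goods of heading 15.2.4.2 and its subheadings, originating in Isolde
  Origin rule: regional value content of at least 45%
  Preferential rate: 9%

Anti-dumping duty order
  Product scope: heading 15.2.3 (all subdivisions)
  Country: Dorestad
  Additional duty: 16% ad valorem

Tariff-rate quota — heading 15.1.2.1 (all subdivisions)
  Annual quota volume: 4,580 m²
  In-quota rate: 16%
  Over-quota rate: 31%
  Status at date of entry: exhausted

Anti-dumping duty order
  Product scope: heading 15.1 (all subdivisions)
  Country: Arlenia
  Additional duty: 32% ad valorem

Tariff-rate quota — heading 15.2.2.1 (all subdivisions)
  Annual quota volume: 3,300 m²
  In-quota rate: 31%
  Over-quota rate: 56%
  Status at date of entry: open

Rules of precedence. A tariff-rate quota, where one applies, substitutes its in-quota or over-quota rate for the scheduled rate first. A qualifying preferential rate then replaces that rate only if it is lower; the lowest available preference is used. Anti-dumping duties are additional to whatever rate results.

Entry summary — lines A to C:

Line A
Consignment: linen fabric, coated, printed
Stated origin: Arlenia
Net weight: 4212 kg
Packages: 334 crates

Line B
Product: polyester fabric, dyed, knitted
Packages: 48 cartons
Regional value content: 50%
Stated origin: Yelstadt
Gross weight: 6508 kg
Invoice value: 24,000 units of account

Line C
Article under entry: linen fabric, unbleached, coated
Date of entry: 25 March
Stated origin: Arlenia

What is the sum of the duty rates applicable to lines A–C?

Line A: linen → 15.2; coated → 15.2.2; printed → 15.2.2.1. Scheduled 38%. quota on 15.2.2.1 open → in-quota 31%. → 31%.
Line B: polyester → 15.1; knitted → 15.1.4; dyed → 15.1.4.1. Scheduled 10%. Yelstadt agreement on 15.1.4: RVC ≥ 35% → 13% available; preference 13% not lower than 10% → no reduction. → 10%.
Line C: linen → 15.2; coated → 15.2.2; unbleached → 15.2.2.2. Scheduled 23%. No special measure applies. → 23%.
Sum: 31% + 10% + 23% = 64%.

64%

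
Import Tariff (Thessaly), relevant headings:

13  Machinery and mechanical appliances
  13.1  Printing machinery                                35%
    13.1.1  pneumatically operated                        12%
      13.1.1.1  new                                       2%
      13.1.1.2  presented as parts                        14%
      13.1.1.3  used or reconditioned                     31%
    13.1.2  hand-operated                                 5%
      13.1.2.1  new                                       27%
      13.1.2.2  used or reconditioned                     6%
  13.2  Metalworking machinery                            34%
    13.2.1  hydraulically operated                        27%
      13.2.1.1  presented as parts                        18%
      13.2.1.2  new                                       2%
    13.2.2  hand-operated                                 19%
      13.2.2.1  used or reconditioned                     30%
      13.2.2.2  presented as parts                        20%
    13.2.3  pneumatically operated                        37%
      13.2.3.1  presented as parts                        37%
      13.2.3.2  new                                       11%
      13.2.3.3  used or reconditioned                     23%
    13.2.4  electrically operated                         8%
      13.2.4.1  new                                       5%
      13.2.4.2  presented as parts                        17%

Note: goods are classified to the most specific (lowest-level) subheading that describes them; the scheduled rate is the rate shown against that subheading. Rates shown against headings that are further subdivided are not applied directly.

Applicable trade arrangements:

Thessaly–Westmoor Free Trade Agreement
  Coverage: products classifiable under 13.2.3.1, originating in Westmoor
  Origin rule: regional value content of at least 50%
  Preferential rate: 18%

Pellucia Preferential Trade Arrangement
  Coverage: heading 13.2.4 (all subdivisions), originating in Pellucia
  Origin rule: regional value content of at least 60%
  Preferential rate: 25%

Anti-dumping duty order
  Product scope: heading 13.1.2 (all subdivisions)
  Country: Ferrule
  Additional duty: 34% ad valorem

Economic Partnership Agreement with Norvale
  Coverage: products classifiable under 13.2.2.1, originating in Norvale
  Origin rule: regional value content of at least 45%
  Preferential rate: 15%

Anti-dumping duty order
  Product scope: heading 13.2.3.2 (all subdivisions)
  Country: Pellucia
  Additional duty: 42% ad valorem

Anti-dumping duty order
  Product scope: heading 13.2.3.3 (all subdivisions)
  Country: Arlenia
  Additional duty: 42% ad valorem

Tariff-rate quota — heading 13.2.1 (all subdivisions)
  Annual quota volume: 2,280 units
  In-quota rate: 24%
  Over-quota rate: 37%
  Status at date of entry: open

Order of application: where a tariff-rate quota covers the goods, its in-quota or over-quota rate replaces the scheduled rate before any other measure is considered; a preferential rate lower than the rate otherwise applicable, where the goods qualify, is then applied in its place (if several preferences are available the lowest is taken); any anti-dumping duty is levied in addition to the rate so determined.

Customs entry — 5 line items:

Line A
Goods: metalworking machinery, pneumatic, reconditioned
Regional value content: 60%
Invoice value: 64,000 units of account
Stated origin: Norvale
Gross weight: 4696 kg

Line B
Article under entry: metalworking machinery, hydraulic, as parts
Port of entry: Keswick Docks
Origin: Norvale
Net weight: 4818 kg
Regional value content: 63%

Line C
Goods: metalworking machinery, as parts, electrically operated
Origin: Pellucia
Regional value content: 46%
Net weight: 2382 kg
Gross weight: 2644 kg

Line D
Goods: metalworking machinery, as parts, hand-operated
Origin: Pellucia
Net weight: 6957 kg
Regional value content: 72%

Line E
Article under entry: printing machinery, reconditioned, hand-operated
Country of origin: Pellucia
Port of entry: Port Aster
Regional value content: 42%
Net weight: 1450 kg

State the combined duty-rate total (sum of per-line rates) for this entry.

Line A: metalworking → 13.2; pneumatic → 13.2.3; reconditioned → 13.2.3.3. Scheduled 23%. Norvale agreement on 13.2.2.1: 13.2.3.3 not covered. → 23%.
Line B: metalworking → 13.2; hydraulic → 13.2.1; as parts → 13.2.1.1. Scheduled 18%. quota on 13.2.1 open → in-quota 24%; Norvale agreement on 13.2.2.1: 13.2.1.1 not covered. → 24%.
Line C: metalworking → 13.2; electrically operated → 13.2.4; as parts → 13.2.4.2. Scheduled 17%. Pellucia agreement on 13.2.4: RVC < 60%. → 17%.
Line D: metalworking → 13.2; hand-operated → 13.2.2; as parts → 13.2.2.2. Scheduled 20%. Pellucia agreement on 13.2.4: 13.2.2.2 not covered. → 20%.
Line E: printing → 13.1; hand-operated → 13.1.2; reconditioned → 13.1.2.2. Scheduled 6%. Pellucia agreement on 13.2.4: 13.1.2.2 not covered. → 6%.
Sum: 23% + 24% + 17% + 20% + 6% = 90%.

90%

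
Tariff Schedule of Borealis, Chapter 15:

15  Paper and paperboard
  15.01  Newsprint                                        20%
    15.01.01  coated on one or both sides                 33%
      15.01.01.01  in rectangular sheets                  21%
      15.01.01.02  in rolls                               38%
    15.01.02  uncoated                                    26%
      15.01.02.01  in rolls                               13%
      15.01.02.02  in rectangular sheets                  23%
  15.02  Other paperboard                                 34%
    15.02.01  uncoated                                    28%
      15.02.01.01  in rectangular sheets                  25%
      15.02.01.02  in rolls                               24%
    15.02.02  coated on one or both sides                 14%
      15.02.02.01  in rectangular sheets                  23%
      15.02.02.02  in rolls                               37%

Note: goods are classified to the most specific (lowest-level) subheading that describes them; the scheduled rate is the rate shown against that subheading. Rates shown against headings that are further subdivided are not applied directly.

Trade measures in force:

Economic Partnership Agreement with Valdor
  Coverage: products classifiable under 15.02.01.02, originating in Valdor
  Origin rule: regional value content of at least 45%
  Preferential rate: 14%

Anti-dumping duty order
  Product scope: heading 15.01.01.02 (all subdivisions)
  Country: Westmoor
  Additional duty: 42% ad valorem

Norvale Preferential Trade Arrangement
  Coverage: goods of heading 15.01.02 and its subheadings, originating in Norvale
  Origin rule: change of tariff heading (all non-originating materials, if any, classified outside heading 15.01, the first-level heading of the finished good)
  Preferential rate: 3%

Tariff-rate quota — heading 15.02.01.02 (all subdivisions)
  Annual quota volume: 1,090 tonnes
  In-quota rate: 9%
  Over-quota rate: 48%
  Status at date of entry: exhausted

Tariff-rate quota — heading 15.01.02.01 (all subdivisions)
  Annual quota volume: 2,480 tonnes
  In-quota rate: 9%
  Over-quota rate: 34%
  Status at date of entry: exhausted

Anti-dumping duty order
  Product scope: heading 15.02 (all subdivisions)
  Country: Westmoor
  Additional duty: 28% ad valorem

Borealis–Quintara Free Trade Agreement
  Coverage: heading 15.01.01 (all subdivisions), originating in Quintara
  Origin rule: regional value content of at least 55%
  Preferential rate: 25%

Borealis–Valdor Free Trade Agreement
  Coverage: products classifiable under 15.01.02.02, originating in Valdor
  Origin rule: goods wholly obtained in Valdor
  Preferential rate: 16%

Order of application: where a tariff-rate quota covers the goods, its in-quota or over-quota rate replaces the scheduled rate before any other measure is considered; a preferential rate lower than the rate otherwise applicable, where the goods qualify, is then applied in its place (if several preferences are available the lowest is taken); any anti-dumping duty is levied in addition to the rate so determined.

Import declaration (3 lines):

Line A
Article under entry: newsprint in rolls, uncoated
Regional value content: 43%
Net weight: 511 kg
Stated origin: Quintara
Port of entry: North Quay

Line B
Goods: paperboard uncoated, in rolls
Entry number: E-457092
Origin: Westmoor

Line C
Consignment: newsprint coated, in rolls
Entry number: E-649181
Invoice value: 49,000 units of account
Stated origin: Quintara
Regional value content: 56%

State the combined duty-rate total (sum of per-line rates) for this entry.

135%

Line A: newsprint → 15.01; uncoated → 15.01.02; in rolls → 15.01.02.01. Scheduled 13%. quota on 15.01.02.01 exhausted → over-quota 34%; Quintara agreement on 15.01.01: 15.01.02.01 not covered. → 34%.
Line B: paperboard → 15.02; uncoated → 15.02.01; in rolls → 15.02.01.02. Scheduled 24%. quota on 15.02.01.02 exhausted → over-quota 48%; anti-dumping (Westmoor, 15.02): +28%; total 48% + 28% = 76%. → 76%.
Line C: newsprint → 15.01; coated → 15.01.01; in rolls → 15.01.01.02. Scheduled 38%. Quintara agreement on 15.01.01: RVC ≥ 55% → 25% available; preferential 25%. → 25%.
Sum: 34% + 76% + 25% = 135%.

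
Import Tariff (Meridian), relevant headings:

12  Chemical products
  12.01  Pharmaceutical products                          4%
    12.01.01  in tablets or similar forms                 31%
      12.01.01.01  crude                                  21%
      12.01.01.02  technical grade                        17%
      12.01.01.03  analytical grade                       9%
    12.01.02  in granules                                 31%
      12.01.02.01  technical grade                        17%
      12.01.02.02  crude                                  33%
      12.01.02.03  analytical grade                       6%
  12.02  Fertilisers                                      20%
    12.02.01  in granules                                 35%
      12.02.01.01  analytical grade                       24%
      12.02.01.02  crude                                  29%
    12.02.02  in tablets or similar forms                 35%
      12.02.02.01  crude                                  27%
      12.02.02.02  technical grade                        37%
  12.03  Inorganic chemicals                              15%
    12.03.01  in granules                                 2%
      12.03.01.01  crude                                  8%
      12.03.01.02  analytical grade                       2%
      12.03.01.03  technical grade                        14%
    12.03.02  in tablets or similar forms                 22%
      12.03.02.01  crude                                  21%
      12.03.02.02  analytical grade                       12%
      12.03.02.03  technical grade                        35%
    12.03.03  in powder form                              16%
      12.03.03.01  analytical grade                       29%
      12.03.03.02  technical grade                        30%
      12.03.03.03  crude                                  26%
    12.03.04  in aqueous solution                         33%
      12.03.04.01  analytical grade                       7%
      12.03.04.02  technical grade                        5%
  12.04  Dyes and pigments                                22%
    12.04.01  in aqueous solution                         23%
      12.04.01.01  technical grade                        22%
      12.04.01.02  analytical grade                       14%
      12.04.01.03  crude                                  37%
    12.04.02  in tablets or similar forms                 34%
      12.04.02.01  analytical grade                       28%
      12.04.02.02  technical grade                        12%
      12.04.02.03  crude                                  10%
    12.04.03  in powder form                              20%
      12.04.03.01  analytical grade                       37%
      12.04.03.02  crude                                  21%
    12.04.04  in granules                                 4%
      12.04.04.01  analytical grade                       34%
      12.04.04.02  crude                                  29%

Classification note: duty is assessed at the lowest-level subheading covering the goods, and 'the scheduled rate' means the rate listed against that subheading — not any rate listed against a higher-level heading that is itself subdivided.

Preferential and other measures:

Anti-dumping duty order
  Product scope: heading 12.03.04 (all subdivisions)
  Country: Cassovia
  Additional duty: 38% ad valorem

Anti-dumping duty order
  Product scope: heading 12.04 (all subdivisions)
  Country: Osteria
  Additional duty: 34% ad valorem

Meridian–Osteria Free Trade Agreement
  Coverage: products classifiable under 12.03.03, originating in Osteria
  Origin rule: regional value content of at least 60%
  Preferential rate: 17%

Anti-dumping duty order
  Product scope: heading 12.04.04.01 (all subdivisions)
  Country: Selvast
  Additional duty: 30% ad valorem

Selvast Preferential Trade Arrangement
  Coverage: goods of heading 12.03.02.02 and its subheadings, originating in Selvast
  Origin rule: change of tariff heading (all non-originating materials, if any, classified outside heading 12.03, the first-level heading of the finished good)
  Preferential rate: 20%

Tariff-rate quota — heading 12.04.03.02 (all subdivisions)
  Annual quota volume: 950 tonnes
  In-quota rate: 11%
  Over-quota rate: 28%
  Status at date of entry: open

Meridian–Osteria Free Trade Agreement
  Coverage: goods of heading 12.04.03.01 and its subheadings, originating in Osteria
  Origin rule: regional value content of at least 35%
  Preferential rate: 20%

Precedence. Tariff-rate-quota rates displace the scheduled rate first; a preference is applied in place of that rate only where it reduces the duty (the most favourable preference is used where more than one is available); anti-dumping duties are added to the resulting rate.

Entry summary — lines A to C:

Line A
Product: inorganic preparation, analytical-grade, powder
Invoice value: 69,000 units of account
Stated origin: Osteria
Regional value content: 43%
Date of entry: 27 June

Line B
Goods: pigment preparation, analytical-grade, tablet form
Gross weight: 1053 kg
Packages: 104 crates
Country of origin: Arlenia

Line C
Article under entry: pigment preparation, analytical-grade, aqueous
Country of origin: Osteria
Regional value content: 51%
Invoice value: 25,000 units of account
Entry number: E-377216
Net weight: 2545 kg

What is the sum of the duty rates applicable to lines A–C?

Line A: inorganic → 12.03; powder → 12.03.03; analytical-grade → 12.03.03.01. Scheduled 29%. Osteria agreement on 12.03.03: RVC < 60%; Osteria agreement on 12.04.03.01: 12.03.03.01 not covered. → 29%.
Line B: pigment → 12.04; tablet form → 12.04.02; analytical-grade → 12.04.02.01. Scheduled 28%. No special measure applies. → 28%.
Line C: pigment → 12.04; aqueous → 12.04.01; analytical-grade → 12.04.01.02. Scheduled 14%. Osteria agreement on 12.03.03: 12.04.01.02 not covered; Osteria agreement on 12.04.03.01: 12.04.01.02 not covered; anti-dumping (Osteria, 12.04): +34%; total 14% + 34% = 48%. → 48%.
Sum: 29% + 28% + 48% = 105%.

105%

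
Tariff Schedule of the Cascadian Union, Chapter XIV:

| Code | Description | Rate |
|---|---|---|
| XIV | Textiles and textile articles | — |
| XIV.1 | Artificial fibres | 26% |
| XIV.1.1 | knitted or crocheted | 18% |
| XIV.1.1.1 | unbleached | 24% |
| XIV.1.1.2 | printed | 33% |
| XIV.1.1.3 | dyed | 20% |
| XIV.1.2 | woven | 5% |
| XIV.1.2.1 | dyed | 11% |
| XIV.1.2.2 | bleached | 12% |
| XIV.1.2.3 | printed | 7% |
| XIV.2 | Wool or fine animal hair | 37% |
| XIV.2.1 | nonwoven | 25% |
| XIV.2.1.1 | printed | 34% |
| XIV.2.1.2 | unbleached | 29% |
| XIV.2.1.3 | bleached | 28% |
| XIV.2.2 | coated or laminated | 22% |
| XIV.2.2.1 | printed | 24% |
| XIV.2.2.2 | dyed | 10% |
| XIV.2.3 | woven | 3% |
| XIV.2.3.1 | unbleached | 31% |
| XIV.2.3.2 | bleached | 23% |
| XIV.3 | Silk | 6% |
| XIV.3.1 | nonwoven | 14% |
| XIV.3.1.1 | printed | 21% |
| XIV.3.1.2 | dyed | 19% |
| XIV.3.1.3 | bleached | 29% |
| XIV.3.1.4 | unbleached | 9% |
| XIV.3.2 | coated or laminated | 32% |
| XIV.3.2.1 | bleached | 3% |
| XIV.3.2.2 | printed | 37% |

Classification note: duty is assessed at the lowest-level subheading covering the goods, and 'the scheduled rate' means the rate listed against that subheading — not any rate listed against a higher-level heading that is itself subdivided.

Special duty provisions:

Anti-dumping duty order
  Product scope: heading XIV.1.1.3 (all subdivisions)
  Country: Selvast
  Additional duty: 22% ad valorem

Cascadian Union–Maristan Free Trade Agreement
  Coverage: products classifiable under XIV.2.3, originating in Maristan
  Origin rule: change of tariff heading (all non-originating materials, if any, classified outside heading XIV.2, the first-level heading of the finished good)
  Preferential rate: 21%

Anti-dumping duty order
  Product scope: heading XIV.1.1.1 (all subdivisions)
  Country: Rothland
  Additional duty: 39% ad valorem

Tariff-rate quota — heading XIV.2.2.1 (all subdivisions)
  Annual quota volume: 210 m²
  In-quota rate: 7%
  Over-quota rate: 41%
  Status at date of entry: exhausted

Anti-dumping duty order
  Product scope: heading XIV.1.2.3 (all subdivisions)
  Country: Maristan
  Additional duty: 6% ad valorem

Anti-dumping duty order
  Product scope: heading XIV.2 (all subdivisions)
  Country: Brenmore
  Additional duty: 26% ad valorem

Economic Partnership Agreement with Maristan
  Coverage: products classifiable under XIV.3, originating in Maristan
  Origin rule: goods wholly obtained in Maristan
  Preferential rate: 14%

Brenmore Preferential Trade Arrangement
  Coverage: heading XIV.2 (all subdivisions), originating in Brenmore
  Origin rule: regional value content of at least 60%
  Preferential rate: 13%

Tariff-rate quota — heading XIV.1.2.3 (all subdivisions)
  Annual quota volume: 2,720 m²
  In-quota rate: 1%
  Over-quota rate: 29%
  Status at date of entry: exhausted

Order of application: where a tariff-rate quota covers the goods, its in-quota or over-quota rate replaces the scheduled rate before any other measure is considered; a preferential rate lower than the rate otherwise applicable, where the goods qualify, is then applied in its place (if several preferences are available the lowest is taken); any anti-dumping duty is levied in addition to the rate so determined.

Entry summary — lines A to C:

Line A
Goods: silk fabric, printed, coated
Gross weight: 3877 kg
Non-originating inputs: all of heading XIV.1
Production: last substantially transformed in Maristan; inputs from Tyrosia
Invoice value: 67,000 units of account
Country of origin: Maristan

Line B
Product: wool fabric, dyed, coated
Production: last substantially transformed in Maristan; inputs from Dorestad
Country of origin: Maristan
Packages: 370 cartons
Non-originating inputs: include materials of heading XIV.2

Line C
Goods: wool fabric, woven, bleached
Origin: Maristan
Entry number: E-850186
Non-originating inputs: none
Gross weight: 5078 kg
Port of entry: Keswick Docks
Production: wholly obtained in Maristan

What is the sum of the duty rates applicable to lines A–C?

Line A: silk → XIV.3; coated → XIV.3.2; printed → XIV.3.2.2. Scheduled 37%. Maristan agreement on XIV.2.3: XIV.3.2.2 not covered; Maristan agreement on XIV.3: not wholly obtained. → 37%.
Line B: wool → XIV.2; coated → XIV.2.2; dyed → XIV.2.2.2. Scheduled 10%. Maristan agreement on XIV.2.3: XIV.2.2.2 not covered; Maristan agreement on XIV.3: XIV.2.2.2 not covered. → 10%.
Line C: wool → XIV.2; woven → XIV.2.3; bleached → XIV.2.3.2. Scheduled 23%. Maristan agreement on XIV.2.3: CTH met → 21% available; Maristan agreement on XIV.3: XIV.2.3.2 not covered; preferential 21%. → 21%.
Sum: 37% + 10% + 21% = 68%.

68%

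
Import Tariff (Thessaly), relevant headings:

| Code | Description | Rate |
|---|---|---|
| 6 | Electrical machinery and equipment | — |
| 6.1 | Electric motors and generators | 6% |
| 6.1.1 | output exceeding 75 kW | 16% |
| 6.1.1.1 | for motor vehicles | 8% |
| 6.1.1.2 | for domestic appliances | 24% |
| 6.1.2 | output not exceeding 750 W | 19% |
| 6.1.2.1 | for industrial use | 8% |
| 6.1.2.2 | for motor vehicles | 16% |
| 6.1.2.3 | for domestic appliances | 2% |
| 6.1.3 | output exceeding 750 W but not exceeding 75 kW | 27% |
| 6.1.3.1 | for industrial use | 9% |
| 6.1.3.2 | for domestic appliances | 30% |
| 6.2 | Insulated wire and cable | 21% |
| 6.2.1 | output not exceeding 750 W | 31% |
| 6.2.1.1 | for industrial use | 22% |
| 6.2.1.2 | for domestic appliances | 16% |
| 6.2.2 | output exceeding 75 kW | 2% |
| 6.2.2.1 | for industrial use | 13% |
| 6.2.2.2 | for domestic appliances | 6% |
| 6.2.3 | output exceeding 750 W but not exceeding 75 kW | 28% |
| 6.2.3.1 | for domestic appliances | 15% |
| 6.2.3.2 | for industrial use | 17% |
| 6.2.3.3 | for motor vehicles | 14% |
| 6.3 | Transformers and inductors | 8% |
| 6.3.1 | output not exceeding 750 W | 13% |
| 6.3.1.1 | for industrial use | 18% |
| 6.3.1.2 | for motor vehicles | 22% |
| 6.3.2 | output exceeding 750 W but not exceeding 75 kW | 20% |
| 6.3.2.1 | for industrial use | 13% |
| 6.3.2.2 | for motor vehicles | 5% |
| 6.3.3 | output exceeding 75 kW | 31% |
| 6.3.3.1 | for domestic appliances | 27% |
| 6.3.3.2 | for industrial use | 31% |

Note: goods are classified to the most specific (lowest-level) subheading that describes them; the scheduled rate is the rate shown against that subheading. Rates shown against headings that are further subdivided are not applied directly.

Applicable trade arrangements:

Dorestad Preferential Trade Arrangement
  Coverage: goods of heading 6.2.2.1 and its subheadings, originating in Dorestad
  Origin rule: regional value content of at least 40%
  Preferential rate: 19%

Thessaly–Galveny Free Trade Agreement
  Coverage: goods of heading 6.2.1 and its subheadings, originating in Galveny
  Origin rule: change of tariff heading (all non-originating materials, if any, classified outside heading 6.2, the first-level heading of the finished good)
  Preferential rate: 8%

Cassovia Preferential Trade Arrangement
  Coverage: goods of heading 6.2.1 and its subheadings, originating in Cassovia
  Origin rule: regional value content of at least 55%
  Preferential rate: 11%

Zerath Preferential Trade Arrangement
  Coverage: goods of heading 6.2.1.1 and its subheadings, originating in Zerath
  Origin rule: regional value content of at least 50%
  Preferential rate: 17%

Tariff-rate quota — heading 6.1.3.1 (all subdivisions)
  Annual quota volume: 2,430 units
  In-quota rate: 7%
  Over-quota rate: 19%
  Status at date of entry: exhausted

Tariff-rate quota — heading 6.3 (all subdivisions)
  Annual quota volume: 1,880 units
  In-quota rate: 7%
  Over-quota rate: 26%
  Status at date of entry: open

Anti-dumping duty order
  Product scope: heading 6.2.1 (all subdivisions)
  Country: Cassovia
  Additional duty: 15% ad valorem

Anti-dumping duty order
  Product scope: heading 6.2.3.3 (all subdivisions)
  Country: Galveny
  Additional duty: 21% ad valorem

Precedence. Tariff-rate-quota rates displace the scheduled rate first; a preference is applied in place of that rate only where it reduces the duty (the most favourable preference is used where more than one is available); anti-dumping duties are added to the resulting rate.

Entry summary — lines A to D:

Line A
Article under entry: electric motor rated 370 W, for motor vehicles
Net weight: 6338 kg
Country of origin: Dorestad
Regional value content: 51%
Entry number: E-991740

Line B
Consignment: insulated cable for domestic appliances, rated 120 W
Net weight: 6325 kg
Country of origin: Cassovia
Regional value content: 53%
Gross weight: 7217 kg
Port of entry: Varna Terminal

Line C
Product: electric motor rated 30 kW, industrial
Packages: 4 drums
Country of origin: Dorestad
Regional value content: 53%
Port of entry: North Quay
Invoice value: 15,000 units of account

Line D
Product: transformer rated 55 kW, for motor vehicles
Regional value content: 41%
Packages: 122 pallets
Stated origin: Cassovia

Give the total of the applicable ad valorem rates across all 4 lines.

73%

Line A: electric motor → 6.1; rated 370 W → 6.1.2; for motor vehicles → 6.1.2.2. Scheduled 16%. Dorestad agreement on 6.2.2.1: 6.1.2.2 not covered. → 16%.
Line B: insulated cable → 6.2; rated 120 W → 6.2.1; for domestic appliances → 6.2.1.2. Scheduled 16%. Cassovia agreement on 6.2.1: RVC < 55%; anti-dumping (Cassovia, 6.2.1): +15%; total 16% + 15% = 31%. → 31%.
Line C: electric motor → 6.1; rated 30 kW → 6.1.3; industrial → 6.1.3.1. Scheduled 9%. quota on 6.1.3.1 exhausted → over-quota 19%; Dorestad agreement on 6.2.2.1: 6.1.3.1 not covered. → 19%.
Line D: transformer → 6.3; rated 55 kW → 6.3.2; for motor vehicles → 6.3.2.2. Scheduled 5%. quota on 6.3 open → in-quota 7%; Cassovia agreement on 6.2.1: 6.3.2.2 not covered. → 7%.
Sum: 16% + 31% + 19% + 7% = 73%.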